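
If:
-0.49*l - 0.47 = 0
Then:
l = -0.96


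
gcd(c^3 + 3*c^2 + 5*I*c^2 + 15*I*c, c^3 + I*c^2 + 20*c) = c^2 + 5*I*c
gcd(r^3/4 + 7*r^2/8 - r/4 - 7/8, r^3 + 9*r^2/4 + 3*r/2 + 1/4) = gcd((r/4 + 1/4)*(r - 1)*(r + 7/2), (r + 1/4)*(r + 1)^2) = r + 1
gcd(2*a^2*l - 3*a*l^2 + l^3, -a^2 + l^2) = a - l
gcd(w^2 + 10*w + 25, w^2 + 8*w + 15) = w + 5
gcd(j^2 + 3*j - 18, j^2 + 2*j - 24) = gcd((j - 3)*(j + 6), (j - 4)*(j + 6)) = j + 6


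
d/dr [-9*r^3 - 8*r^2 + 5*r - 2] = -27*r^2 - 16*r + 5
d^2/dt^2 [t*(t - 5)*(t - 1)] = 6*t - 12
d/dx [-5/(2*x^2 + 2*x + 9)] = 10*(2*x + 1)/(2*x^2 + 2*x + 9)^2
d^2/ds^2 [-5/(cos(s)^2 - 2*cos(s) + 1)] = 10*(cos(s) + cos(2*s) - 2)/(cos(s) - 1)^4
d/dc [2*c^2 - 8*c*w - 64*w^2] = 4*c - 8*w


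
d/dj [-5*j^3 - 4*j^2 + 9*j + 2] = -15*j^2 - 8*j + 9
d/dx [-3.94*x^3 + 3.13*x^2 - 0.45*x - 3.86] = -11.82*x^2 + 6.26*x - 0.45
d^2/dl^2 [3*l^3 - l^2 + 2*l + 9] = 18*l - 2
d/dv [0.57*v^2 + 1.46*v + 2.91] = 1.14*v + 1.46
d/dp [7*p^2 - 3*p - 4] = 14*p - 3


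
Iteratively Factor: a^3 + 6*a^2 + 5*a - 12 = (a - 1)*(a^2 + 7*a + 12) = (a - 1)*(a + 4)*(a + 3)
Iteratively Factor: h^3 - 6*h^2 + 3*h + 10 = (h - 5)*(h^2 - h - 2) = (h - 5)*(h + 1)*(h - 2)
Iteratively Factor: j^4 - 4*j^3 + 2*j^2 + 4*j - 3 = (j - 1)*(j^3 - 3*j^2 - j + 3) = (j - 1)^2*(j^2 - 2*j - 3) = (j - 3)*(j - 1)^2*(j + 1)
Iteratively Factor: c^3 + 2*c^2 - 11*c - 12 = (c - 3)*(c^2 + 5*c + 4) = (c - 3)*(c + 1)*(c + 4)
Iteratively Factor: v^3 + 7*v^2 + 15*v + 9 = (v + 3)*(v^2 + 4*v + 3) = (v + 1)*(v + 3)*(v + 3)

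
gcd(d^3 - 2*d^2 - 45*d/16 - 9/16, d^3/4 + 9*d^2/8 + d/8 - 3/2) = 1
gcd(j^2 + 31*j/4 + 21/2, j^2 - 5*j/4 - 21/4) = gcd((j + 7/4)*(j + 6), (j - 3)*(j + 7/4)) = j + 7/4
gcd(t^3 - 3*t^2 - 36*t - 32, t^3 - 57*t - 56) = t^2 - 7*t - 8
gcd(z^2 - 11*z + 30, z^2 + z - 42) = z - 6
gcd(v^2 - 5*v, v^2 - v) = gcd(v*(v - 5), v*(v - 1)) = v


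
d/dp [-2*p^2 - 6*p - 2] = -4*p - 6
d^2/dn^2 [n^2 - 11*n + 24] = 2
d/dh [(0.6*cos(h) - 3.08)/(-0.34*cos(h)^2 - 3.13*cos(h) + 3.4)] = (-0.204*cos(h)^2 + 2.0944*cos(h) + 7.6004)*sin(h)/(0.1156*cos(h)^4 + 2.1284*cos(h)^3 + 7.4849*cos(h)^2 - 21.284*cos(h) + 11.56)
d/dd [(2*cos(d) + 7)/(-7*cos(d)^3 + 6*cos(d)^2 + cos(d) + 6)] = (-28*cos(d)^3 - 135*cos(d)^2 + 84*cos(d) - 5)*sin(d)/(-7*cos(d)^3 + 6*cos(d)^2 + cos(d) + 6)^2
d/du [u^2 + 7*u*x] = 2*u + 7*x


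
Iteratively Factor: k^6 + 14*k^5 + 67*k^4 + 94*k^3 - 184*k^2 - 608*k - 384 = (k + 4)*(k^5 + 10*k^4 + 27*k^3 - 14*k^2 - 128*k - 96) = (k + 1)*(k + 4)*(k^4 + 9*k^3 + 18*k^2 - 32*k - 96) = (k + 1)*(k + 3)*(k + 4)*(k^3 + 6*k^2 - 32) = (k + 1)*(k + 3)*(k + 4)^2*(k^2 + 2*k - 8) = (k - 2)*(k + 1)*(k + 3)*(k + 4)^2*(k + 4)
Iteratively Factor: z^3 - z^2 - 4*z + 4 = (z + 2)*(z^2 - 3*z + 2) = (z - 1)*(z + 2)*(z - 2)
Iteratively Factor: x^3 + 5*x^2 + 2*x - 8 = (x + 2)*(x^2 + 3*x - 4) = (x + 2)*(x + 4)*(x - 1)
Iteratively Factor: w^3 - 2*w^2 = (w)*(w^2 - 2*w) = w^2*(w - 2)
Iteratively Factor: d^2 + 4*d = (d + 4)*(d)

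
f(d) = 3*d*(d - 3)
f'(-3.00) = -27.00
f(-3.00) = 54.00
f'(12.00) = 63.00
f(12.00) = 324.00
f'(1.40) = -0.60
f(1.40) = -6.72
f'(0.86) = -3.84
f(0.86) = -5.52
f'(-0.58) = -12.48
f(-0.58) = 6.23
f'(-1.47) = -17.82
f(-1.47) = 19.71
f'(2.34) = 5.04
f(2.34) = -4.63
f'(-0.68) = -13.08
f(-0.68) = 7.51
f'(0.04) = -8.76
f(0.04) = -0.36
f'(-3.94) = -32.64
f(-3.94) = 82.03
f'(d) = 6*d - 9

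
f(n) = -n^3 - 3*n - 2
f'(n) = -3*n^2 - 3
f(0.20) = -2.61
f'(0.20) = -3.12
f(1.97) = -15.56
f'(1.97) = -14.64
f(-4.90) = 130.35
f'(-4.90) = -75.03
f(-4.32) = 91.58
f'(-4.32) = -58.99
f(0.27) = -2.83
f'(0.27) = -3.22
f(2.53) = -25.78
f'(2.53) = -22.20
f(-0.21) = -1.36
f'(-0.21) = -3.13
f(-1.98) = 11.70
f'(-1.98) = -14.76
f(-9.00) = 754.00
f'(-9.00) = -246.00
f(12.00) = -1766.00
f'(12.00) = -435.00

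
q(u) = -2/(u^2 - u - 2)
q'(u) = -2*(1 - 2*u)/(u^2 - u - 2)^2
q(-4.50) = -0.09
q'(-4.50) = -0.04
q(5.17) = -0.10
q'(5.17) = 0.05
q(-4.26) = -0.10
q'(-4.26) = -0.05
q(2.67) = -0.81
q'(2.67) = 1.44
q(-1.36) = -1.65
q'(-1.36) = -5.08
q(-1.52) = -1.09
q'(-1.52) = -2.41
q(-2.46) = -0.31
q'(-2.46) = -0.28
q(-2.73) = -0.24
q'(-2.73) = -0.19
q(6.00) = -0.07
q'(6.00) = 0.03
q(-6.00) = -0.05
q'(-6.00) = -0.02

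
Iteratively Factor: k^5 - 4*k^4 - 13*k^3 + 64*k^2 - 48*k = (k + 4)*(k^4 - 8*k^3 + 19*k^2 - 12*k) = (k - 4)*(k + 4)*(k^3 - 4*k^2 + 3*k) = k*(k - 4)*(k + 4)*(k^2 - 4*k + 3) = k*(k - 4)*(k - 1)*(k + 4)*(k - 3)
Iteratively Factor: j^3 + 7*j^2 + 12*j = (j)*(j^2 + 7*j + 12) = j*(j + 3)*(j + 4)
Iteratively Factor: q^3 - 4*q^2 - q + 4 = (q - 1)*(q^2 - 3*q - 4) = (q - 4)*(q - 1)*(q + 1)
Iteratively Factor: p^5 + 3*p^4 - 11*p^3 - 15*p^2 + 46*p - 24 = (p - 1)*(p^4 + 4*p^3 - 7*p^2 - 22*p + 24) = (p - 1)*(p + 4)*(p^3 - 7*p + 6) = (p - 1)*(p + 3)*(p + 4)*(p^2 - 3*p + 2) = (p - 1)^2*(p + 3)*(p + 4)*(p - 2)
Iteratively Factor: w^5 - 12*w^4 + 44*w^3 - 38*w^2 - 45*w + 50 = (w + 1)*(w^4 - 13*w^3 + 57*w^2 - 95*w + 50) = (w - 5)*(w + 1)*(w^3 - 8*w^2 + 17*w - 10) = (w - 5)^2*(w + 1)*(w^2 - 3*w + 2) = (w - 5)^2*(w - 2)*(w + 1)*(w - 1)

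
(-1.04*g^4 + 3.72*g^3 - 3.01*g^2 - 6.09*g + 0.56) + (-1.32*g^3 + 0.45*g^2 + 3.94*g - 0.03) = -1.04*g^4 + 2.4*g^3 - 2.56*g^2 - 2.15*g + 0.53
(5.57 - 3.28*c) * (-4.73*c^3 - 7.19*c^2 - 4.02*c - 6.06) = 15.5144*c^4 - 2.7629*c^3 - 26.8627*c^2 - 2.5146*c - 33.7542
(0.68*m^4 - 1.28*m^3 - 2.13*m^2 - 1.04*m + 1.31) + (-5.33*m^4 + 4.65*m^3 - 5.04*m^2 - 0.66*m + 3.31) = -4.65*m^4 + 3.37*m^3 - 7.17*m^2 - 1.7*m + 4.62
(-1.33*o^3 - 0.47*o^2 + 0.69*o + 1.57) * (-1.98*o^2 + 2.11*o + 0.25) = 2.6334*o^5 - 1.8757*o^4 - 2.6904*o^3 - 1.7702*o^2 + 3.4852*o + 0.3925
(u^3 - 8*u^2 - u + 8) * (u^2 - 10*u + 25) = u^5 - 18*u^4 + 104*u^3 - 182*u^2 - 105*u + 200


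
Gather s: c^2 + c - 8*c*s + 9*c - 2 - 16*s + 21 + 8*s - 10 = c^2 + 10*c + s*(-8*c - 8) + 9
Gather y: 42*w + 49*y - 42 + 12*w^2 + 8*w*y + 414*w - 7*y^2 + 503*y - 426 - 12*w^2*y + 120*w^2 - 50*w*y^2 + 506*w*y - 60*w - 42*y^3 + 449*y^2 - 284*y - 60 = 132*w^2 + 396*w - 42*y^3 + y^2*(442 - 50*w) + y*(-12*w^2 + 514*w + 268) - 528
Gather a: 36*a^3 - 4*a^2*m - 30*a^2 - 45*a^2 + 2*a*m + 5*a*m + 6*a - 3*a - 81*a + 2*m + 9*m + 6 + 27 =36*a^3 + a^2*(-4*m - 75) + a*(7*m - 78) + 11*m + 33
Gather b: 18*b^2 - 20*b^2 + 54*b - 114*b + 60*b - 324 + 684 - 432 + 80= 8 - 2*b^2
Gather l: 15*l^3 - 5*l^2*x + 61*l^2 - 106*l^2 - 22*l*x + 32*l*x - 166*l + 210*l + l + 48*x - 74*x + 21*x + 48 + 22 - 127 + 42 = 15*l^3 + l^2*(-5*x - 45) + l*(10*x + 45) - 5*x - 15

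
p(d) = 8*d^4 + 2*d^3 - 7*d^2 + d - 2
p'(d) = 32*d^3 + 6*d^2 - 14*d + 1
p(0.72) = -2.01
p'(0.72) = 5.97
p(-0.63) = -4.65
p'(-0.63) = 4.20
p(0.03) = -1.98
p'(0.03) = 0.59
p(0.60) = -2.45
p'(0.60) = 1.67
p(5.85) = 9534.13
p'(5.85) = 6530.89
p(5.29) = 6368.35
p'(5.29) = 4831.99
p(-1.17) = -0.96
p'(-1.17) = -25.66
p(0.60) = -2.45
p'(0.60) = 1.67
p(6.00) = 10552.00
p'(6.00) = 7045.00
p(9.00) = 53386.00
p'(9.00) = 23689.00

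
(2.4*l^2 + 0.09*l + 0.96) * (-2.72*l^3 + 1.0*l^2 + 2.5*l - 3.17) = -6.528*l^5 + 2.1552*l^4 + 3.4788*l^3 - 6.423*l^2 + 2.1147*l - 3.0432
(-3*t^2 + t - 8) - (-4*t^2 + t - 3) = t^2 - 5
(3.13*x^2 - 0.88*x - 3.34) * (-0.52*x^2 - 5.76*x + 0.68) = -1.6276*x^4 - 17.5712*x^3 + 8.934*x^2 + 18.64*x - 2.2712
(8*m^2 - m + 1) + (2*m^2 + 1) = 10*m^2 - m + 2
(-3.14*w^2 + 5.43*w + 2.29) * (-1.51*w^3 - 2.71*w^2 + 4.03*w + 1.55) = 4.7414*w^5 + 0.3101*w^4 - 30.8274*w^3 + 10.81*w^2 + 17.6452*w + 3.5495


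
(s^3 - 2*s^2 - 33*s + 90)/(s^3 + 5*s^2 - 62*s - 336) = (s^2 - 8*s + 15)/(s^2 - s - 56)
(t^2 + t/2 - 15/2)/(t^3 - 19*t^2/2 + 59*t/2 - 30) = (t + 3)/(t^2 - 7*t + 12)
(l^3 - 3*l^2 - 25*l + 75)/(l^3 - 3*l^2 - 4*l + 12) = (l^2 - 25)/(l^2 - 4)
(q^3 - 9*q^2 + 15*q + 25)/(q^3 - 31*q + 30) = (q^2 - 4*q - 5)/(q^2 + 5*q - 6)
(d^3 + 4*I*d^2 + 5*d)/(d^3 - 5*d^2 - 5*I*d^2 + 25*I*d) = (d^2 + 4*I*d + 5)/(d^2 - 5*d - 5*I*d + 25*I)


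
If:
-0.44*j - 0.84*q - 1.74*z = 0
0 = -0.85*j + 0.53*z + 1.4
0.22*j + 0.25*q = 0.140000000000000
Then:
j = 1.66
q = -0.90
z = 0.01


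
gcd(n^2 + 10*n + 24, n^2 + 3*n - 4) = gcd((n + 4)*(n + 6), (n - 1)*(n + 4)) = n + 4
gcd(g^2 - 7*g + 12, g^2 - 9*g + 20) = g - 4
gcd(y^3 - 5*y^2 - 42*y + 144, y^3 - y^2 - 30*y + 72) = y^2 + 3*y - 18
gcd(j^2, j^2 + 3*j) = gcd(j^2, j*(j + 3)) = j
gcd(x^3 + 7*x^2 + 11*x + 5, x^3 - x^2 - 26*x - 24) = x + 1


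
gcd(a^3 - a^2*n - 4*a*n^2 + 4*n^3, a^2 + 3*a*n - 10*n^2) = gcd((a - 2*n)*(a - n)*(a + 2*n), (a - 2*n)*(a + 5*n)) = a - 2*n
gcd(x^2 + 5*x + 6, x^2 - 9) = x + 3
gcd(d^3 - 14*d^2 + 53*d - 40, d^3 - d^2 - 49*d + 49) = d - 1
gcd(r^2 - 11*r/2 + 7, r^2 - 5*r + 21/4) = r - 7/2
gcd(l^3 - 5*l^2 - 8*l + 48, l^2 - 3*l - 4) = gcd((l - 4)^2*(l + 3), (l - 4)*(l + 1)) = l - 4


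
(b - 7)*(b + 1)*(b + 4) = b^3 - 2*b^2 - 31*b - 28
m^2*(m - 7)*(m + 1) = m^4 - 6*m^3 - 7*m^2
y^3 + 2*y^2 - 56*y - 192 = (y - 8)*(y + 4)*(y + 6)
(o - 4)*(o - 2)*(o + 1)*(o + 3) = o^4 - 2*o^3 - 13*o^2 + 14*o + 24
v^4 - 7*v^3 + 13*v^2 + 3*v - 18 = (v - 3)^2*(v - 2)*(v + 1)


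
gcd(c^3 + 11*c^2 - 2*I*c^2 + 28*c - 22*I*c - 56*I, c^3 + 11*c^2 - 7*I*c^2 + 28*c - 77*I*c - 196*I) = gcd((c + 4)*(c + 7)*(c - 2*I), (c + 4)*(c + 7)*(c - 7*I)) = c^2 + 11*c + 28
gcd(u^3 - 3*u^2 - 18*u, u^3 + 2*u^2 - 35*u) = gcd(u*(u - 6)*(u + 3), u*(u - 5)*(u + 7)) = u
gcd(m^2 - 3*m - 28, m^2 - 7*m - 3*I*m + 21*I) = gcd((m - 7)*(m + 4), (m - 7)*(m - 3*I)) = m - 7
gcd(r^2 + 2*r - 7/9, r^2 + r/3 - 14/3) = r + 7/3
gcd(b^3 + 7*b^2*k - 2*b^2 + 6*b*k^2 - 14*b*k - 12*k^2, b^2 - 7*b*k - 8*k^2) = b + k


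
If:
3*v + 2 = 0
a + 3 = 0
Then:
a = -3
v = -2/3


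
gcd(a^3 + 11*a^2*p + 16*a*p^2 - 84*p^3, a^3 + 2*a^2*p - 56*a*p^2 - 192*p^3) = a + 6*p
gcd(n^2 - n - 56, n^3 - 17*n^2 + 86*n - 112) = n - 8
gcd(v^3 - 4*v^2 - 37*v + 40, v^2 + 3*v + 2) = 1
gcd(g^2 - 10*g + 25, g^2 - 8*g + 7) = 1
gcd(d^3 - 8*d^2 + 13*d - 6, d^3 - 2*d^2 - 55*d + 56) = d - 1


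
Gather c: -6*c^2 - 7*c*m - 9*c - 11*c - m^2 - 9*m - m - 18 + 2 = -6*c^2 + c*(-7*m - 20) - m^2 - 10*m - 16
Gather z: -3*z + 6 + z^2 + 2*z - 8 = z^2 - z - 2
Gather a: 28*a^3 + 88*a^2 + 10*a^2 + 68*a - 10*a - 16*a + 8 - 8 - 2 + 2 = 28*a^3 + 98*a^2 + 42*a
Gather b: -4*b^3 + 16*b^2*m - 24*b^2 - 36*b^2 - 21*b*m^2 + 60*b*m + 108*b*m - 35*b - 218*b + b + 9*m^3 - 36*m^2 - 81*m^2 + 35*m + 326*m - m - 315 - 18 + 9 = -4*b^3 + b^2*(16*m - 60) + b*(-21*m^2 + 168*m - 252) + 9*m^3 - 117*m^2 + 360*m - 324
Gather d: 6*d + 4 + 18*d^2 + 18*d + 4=18*d^2 + 24*d + 8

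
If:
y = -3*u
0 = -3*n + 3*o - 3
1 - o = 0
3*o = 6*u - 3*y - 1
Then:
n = 0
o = 1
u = 4/15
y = -4/5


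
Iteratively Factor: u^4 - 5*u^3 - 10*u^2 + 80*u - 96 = (u + 4)*(u^3 - 9*u^2 + 26*u - 24) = (u - 2)*(u + 4)*(u^2 - 7*u + 12) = (u - 4)*(u - 2)*(u + 4)*(u - 3)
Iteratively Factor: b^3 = (b)*(b^2) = b^2*(b)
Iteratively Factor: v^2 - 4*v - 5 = (v - 5)*(v + 1)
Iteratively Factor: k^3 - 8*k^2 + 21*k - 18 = (k - 3)*(k^2 - 5*k + 6) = (k - 3)*(k - 2)*(k - 3)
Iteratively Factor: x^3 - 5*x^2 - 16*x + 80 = (x - 4)*(x^2 - x - 20) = (x - 5)*(x - 4)*(x + 4)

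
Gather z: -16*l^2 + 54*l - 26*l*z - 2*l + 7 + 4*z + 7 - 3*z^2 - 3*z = -16*l^2 + 52*l - 3*z^2 + z*(1 - 26*l) + 14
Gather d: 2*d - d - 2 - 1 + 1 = d - 2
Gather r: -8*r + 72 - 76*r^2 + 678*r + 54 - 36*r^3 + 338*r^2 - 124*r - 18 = -36*r^3 + 262*r^2 + 546*r + 108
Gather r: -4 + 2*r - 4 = 2*r - 8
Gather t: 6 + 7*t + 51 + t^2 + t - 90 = t^2 + 8*t - 33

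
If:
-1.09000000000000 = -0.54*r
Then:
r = 2.02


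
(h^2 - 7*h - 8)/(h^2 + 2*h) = (h^2 - 7*h - 8)/(h*(h + 2))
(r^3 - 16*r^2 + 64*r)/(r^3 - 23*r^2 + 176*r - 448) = r/(r - 7)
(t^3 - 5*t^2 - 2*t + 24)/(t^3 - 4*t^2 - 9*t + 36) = (t + 2)/(t + 3)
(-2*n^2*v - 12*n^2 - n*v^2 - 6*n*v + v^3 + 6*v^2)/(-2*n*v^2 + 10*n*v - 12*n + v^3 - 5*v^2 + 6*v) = (n*v + 6*n + v^2 + 6*v)/(v^2 - 5*v + 6)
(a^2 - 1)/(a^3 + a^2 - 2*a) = (a + 1)/(a*(a + 2))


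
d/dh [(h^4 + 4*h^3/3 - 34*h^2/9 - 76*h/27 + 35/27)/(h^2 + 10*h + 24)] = 2*(27*h^5 + 423*h^4 + 1656*h^3 + 824*h^2 - 2483*h - 1087)/(27*(h^4 + 20*h^3 + 148*h^2 + 480*h + 576))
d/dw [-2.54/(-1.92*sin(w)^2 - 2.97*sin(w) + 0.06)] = -(9.7536*sin(w) + 7.5438)*cos(w)/(1.92*sin(w)^2 + 2.97*sin(w) - 0.06)^2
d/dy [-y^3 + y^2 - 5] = y*(2 - 3*y)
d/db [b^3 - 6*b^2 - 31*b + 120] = 3*b^2 - 12*b - 31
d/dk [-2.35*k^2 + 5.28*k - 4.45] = 5.28 - 4.7*k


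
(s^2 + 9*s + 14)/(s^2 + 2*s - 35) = (s + 2)/(s - 5)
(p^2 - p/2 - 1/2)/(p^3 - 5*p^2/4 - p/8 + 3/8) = 4/(4*p - 3)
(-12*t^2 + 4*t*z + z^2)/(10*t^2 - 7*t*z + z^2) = (6*t + z)/(-5*t + z)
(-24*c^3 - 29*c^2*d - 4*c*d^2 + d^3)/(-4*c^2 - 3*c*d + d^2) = (24*c^2 + 5*c*d - d^2)/(4*c - d)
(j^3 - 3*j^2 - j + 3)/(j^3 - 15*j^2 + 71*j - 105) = (j^2 - 1)/(j^2 - 12*j + 35)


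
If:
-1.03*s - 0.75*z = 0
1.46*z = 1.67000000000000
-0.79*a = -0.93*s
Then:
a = -0.98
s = -0.83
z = 1.14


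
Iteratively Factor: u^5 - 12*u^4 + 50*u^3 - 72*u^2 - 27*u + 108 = (u + 1)*(u^4 - 13*u^3 + 63*u^2 - 135*u + 108) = (u - 3)*(u + 1)*(u^3 - 10*u^2 + 33*u - 36) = (u - 3)^2*(u + 1)*(u^2 - 7*u + 12) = (u - 3)^3*(u + 1)*(u - 4)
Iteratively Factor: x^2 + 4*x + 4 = (x + 2)*(x + 2)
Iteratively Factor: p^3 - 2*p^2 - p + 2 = (p + 1)*(p^2 - 3*p + 2) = (p - 2)*(p + 1)*(p - 1)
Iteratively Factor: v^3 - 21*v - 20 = (v - 5)*(v^2 + 5*v + 4) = (v - 5)*(v + 1)*(v + 4)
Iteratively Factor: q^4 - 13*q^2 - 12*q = (q + 1)*(q^3 - q^2 - 12*q) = (q - 4)*(q + 1)*(q^2 + 3*q) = (q - 4)*(q + 1)*(q + 3)*(q)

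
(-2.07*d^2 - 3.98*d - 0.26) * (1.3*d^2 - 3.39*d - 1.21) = -2.691*d^4 + 1.8433*d^3 + 15.6589*d^2 + 5.6972*d + 0.3146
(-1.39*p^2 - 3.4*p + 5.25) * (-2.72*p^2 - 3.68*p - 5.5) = 3.7808*p^4 + 14.3632*p^3 + 5.877*p^2 - 0.620000000000001*p - 28.875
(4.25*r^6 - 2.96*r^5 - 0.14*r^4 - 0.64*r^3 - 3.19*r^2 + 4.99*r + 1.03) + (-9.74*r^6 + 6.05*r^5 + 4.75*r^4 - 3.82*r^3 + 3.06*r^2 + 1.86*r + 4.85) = -5.49*r^6 + 3.09*r^5 + 4.61*r^4 - 4.46*r^3 - 0.13*r^2 + 6.85*r + 5.88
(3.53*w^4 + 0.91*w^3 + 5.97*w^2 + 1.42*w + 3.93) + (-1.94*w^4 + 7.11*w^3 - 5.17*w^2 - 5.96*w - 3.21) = 1.59*w^4 + 8.02*w^3 + 0.8*w^2 - 4.54*w + 0.72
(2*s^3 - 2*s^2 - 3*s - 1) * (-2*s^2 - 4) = -4*s^5 + 4*s^4 - 2*s^3 + 10*s^2 + 12*s + 4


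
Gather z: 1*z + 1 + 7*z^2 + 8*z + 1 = 7*z^2 + 9*z + 2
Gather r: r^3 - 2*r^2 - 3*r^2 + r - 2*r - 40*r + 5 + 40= r^3 - 5*r^2 - 41*r + 45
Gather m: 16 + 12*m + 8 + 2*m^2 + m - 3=2*m^2 + 13*m + 21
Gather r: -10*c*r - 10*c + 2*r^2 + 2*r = -10*c + 2*r^2 + r*(2 - 10*c)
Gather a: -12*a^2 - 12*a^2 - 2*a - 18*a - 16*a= -24*a^2 - 36*a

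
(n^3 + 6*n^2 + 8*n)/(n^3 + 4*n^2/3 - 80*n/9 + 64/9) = 9*n*(n + 2)/(9*n^2 - 24*n + 16)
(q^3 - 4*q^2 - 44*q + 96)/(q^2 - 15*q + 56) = (q^2 + 4*q - 12)/(q - 7)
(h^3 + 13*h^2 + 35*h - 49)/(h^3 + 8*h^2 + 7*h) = (h^2 + 6*h - 7)/(h*(h + 1))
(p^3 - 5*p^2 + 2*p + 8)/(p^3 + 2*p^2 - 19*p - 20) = (p - 2)/(p + 5)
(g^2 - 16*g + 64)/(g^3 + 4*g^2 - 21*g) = (g^2 - 16*g + 64)/(g*(g^2 + 4*g - 21))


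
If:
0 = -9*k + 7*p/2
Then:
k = 7*p/18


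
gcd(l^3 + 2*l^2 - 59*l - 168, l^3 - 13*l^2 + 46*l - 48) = l - 8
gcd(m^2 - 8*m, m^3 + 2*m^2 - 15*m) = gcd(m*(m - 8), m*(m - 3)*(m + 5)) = m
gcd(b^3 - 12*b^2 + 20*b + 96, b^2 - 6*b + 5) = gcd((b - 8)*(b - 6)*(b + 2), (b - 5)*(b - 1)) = 1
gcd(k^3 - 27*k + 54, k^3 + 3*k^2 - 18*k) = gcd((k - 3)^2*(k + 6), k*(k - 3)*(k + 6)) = k^2 + 3*k - 18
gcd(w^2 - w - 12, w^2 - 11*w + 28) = w - 4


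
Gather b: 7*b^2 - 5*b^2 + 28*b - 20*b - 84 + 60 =2*b^2 + 8*b - 24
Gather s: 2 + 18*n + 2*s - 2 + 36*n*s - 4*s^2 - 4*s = 18*n - 4*s^2 + s*(36*n - 2)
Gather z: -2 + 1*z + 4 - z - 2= 0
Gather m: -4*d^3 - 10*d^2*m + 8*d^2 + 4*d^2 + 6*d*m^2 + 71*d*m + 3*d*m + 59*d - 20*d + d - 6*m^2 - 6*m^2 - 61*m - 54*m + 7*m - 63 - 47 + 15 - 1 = -4*d^3 + 12*d^2 + 40*d + m^2*(6*d - 12) + m*(-10*d^2 + 74*d - 108) - 96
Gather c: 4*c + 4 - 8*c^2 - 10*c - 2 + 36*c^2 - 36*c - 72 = 28*c^2 - 42*c - 70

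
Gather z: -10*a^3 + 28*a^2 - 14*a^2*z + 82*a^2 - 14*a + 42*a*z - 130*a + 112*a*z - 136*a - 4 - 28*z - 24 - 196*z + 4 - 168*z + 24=-10*a^3 + 110*a^2 - 280*a + z*(-14*a^2 + 154*a - 392)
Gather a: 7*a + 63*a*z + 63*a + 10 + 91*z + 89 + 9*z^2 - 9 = a*(63*z + 70) + 9*z^2 + 91*z + 90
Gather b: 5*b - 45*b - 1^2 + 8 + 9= 16 - 40*b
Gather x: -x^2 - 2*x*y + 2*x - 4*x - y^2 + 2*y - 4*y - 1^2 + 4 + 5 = -x^2 + x*(-2*y - 2) - y^2 - 2*y + 8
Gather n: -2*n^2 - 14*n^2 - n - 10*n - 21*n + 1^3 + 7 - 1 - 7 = -16*n^2 - 32*n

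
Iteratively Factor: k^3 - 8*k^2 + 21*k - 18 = (k - 3)*(k^2 - 5*k + 6) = (k - 3)*(k - 2)*(k - 3)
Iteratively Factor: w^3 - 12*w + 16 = (w - 2)*(w^2 + 2*w - 8) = (w - 2)^2*(w + 4)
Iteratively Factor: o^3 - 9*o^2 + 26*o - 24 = (o - 2)*(o^2 - 7*o + 12) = (o - 3)*(o - 2)*(o - 4)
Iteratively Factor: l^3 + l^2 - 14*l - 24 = (l - 4)*(l^2 + 5*l + 6) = (l - 4)*(l + 2)*(l + 3)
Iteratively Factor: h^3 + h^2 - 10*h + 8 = (h - 2)*(h^2 + 3*h - 4) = (h - 2)*(h + 4)*(h - 1)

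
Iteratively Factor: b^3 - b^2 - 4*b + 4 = (b + 2)*(b^2 - 3*b + 2) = (b - 1)*(b + 2)*(b - 2)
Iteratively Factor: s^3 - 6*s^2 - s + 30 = (s + 2)*(s^2 - 8*s + 15) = (s - 5)*(s + 2)*(s - 3)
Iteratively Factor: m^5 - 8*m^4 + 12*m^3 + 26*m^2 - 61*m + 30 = (m - 3)*(m^4 - 5*m^3 - 3*m^2 + 17*m - 10) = (m - 3)*(m + 2)*(m^3 - 7*m^2 + 11*m - 5) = (m - 3)*(m - 1)*(m + 2)*(m^2 - 6*m + 5) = (m - 5)*(m - 3)*(m - 1)*(m + 2)*(m - 1)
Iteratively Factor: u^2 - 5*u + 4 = (u - 1)*(u - 4)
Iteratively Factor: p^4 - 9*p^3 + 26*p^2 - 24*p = (p - 3)*(p^3 - 6*p^2 + 8*p) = p*(p - 3)*(p^2 - 6*p + 8) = p*(p - 4)*(p - 3)*(p - 2)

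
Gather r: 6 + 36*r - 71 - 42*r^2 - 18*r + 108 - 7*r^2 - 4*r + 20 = -49*r^2 + 14*r + 63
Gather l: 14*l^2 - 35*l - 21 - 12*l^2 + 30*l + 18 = 2*l^2 - 5*l - 3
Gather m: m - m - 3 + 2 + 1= 0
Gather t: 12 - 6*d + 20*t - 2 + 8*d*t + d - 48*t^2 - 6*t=-5*d - 48*t^2 + t*(8*d + 14) + 10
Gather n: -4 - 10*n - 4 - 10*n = -20*n - 8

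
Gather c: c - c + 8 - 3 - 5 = 0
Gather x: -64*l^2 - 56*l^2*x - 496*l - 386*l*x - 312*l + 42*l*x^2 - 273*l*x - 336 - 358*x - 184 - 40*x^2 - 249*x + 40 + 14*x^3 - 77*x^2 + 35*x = -64*l^2 - 808*l + 14*x^3 + x^2*(42*l - 117) + x*(-56*l^2 - 659*l - 572) - 480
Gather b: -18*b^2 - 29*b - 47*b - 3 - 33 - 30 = -18*b^2 - 76*b - 66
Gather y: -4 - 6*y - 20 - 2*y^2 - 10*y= -2*y^2 - 16*y - 24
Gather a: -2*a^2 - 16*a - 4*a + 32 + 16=-2*a^2 - 20*a + 48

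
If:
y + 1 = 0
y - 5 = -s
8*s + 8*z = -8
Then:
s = 6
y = -1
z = -7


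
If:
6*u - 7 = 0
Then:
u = 7/6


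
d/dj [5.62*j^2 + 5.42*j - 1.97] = 11.24*j + 5.42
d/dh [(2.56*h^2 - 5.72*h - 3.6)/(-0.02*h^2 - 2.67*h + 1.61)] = (-6.9496*h^2 + 8.0992*h - 18.8212)/(0.0004*h^4 + 0.1068*h^3 + 7.0645*h^2 - 8.5974*h + 2.5921)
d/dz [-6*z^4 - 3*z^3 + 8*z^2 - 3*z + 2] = -24*z^3 - 9*z^2 + 16*z - 3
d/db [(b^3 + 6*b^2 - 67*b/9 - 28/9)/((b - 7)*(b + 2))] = (9*b^4 - 90*b^3 - 581*b^2 - 1456*b + 798)/(9*(b^4 - 10*b^3 - 3*b^2 + 140*b + 196))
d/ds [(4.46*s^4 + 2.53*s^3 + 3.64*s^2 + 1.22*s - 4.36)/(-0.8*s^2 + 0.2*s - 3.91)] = (-7.136*s^5 + 0.652*s^4 - 68.7424*s^3 - 27.9729*s^2 - 35.4408*s - 3.8982)/(0.64*s^4 - 0.32*s^3 + 6.296*s^2 - 1.564*s + 15.2881)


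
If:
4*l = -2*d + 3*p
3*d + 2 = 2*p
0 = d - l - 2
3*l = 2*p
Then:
No Solution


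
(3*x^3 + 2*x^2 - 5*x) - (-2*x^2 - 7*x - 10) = 3*x^3 + 4*x^2 + 2*x + 10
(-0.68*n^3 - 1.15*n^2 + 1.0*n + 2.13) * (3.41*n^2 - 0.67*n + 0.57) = -2.3188*n^5 - 3.4659*n^4 + 3.7929*n^3 + 5.9378*n^2 - 0.8571*n + 1.2141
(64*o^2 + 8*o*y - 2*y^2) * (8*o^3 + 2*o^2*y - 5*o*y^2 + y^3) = 512*o^5 + 192*o^4*y - 320*o^3*y^2 + 20*o^2*y^3 + 18*o*y^4 - 2*y^5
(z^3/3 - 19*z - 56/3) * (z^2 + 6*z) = z^5/3 + 2*z^4 - 19*z^3 - 398*z^2/3 - 112*z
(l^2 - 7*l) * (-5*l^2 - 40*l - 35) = -5*l^4 - 5*l^3 + 245*l^2 + 245*l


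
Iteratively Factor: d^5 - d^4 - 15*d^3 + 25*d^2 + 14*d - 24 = (d - 3)*(d^4 + 2*d^3 - 9*d^2 - 2*d + 8) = (d - 3)*(d + 1)*(d^3 + d^2 - 10*d + 8) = (d - 3)*(d - 1)*(d + 1)*(d^2 + 2*d - 8) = (d - 3)*(d - 2)*(d - 1)*(d + 1)*(d + 4)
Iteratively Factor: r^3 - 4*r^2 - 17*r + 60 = (r + 4)*(r^2 - 8*r + 15) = (r - 3)*(r + 4)*(r - 5)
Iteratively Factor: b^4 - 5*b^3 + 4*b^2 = (b)*(b^3 - 5*b^2 + 4*b) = b*(b - 4)*(b^2 - b) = b^2*(b - 4)*(b - 1)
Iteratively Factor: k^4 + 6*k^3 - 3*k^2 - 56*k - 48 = (k + 4)*(k^3 + 2*k^2 - 11*k - 12) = (k - 3)*(k + 4)*(k^2 + 5*k + 4) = (k - 3)*(k + 4)^2*(k + 1)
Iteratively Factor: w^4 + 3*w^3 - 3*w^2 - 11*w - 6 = (w + 1)*(w^3 + 2*w^2 - 5*w - 6) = (w - 2)*(w + 1)*(w^2 + 4*w + 3) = (w - 2)*(w + 1)^2*(w + 3)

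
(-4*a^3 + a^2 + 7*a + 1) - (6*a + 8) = -4*a^3 + a^2 + a - 7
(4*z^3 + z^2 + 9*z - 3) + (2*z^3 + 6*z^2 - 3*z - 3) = 6*z^3 + 7*z^2 + 6*z - 6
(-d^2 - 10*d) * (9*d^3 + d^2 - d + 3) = -9*d^5 - 91*d^4 - 9*d^3 + 7*d^2 - 30*d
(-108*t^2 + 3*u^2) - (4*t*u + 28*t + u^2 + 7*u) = -108*t^2 - 4*t*u - 28*t + 2*u^2 - 7*u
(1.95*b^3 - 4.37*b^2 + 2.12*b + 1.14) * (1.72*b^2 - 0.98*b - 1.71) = 3.354*b^5 - 9.4274*b^4 + 4.5945*b^3 + 7.3559*b^2 - 4.7424*b - 1.9494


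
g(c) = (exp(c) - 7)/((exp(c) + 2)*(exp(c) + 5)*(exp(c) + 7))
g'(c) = -(exp(c) - 7)*exp(c)/((exp(c) + 2)*(exp(c) + 5)*(exp(c) + 7)^2) - (exp(c) - 7)*exp(c)/((exp(c) + 2)*(exp(c) + 5)^2*(exp(c) + 7)) - (exp(c) - 7)*exp(c)/((exp(c) + 2)^2*(exp(c) + 5)*(exp(c) + 7)) + exp(c)/((exp(c) + 2)*(exp(c) + 5)*(exp(c) + 7))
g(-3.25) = -0.10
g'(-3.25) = 0.00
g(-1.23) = -0.08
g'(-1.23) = 0.02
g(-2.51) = -0.09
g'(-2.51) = 0.01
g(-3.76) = -0.10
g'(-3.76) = 0.00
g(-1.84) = -0.09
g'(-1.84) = 0.01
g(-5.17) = -0.10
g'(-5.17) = 0.00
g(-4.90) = -0.10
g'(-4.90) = 0.00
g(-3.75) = -0.10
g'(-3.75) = 0.00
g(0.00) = -0.04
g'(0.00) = 0.03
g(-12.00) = -0.10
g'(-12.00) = 0.00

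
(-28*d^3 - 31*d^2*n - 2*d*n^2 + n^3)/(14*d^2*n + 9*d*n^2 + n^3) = (-28*d^3 - 31*d^2*n - 2*d*n^2 + n^3)/(n*(14*d^2 + 9*d*n + n^2))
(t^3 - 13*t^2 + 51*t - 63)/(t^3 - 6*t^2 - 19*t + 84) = (t - 3)/(t + 4)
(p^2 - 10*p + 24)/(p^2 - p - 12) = (p - 6)/(p + 3)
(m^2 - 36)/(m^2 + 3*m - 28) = (m^2 - 36)/(m^2 + 3*m - 28)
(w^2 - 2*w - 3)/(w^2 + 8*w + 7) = (w - 3)/(w + 7)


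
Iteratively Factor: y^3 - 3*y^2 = (y)*(y^2 - 3*y) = y^2*(y - 3)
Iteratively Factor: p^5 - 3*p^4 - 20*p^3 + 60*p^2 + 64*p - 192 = (p + 4)*(p^4 - 7*p^3 + 8*p^2 + 28*p - 48) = (p - 3)*(p + 4)*(p^3 - 4*p^2 - 4*p + 16) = (p - 4)*(p - 3)*(p + 4)*(p^2 - 4) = (p - 4)*(p - 3)*(p - 2)*(p + 4)*(p + 2)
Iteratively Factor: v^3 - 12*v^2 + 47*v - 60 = (v - 3)*(v^2 - 9*v + 20) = (v - 4)*(v - 3)*(v - 5)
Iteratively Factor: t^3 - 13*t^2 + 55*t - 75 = (t - 5)*(t^2 - 8*t + 15) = (t - 5)^2*(t - 3)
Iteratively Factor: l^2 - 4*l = (l - 4)*(l)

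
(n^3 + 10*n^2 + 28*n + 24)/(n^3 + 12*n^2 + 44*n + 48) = (n + 2)/(n + 4)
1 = 1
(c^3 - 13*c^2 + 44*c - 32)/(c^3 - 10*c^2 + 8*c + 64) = (c - 1)/(c + 2)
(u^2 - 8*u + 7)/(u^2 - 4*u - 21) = (u - 1)/(u + 3)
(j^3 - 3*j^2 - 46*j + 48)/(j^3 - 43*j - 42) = (j^2 - 9*j + 8)/(j^2 - 6*j - 7)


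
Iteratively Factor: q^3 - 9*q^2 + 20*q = (q - 4)*(q^2 - 5*q) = (q - 5)*(q - 4)*(q)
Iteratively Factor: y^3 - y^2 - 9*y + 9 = (y - 3)*(y^2 + 2*y - 3) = (y - 3)*(y - 1)*(y + 3)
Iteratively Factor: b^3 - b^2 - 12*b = (b - 4)*(b^2 + 3*b) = (b - 4)*(b + 3)*(b)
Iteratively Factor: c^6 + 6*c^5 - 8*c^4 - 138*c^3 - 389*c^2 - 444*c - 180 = (c + 2)*(c^5 + 4*c^4 - 16*c^3 - 106*c^2 - 177*c - 90) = (c - 5)*(c + 2)*(c^4 + 9*c^3 + 29*c^2 + 39*c + 18) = (c - 5)*(c + 2)*(c + 3)*(c^3 + 6*c^2 + 11*c + 6) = (c - 5)*(c + 1)*(c + 2)*(c + 3)*(c^2 + 5*c + 6) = (c - 5)*(c + 1)*(c + 2)^2*(c + 3)*(c + 3)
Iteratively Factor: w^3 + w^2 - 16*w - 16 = (w + 4)*(w^2 - 3*w - 4) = (w + 1)*(w + 4)*(w - 4)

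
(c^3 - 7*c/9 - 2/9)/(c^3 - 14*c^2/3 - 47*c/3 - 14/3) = (3*c^2 - c - 2)/(3*(c^2 - 5*c - 14))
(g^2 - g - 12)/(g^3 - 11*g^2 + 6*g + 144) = (g - 4)/(g^2 - 14*g + 48)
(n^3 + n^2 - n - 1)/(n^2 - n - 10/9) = 9*(-n^3 - n^2 + n + 1)/(-9*n^2 + 9*n + 10)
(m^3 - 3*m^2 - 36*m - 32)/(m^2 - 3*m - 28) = (m^2 - 7*m - 8)/(m - 7)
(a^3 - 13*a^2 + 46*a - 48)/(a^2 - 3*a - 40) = (a^2 - 5*a + 6)/(a + 5)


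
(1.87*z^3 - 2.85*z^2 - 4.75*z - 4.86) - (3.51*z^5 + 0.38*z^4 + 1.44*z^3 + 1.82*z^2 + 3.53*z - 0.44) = -3.51*z^5 - 0.38*z^4 + 0.43*z^3 - 4.67*z^2 - 8.28*z - 4.42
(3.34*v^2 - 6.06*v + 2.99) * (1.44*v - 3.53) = 4.8096*v^3 - 20.5166*v^2 + 25.6974*v - 10.5547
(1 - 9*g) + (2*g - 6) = -7*g - 5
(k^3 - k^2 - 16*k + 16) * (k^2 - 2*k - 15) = k^5 - 3*k^4 - 29*k^3 + 63*k^2 + 208*k - 240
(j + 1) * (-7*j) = -7*j^2 - 7*j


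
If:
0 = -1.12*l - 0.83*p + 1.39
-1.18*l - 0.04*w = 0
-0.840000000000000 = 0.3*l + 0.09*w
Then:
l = 0.36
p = 1.19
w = -10.52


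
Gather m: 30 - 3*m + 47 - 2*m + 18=95 - 5*m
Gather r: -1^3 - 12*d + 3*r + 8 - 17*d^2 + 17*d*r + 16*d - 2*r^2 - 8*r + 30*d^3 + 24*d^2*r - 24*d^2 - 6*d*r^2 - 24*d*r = 30*d^3 - 41*d^2 + 4*d + r^2*(-6*d - 2) + r*(24*d^2 - 7*d - 5) + 7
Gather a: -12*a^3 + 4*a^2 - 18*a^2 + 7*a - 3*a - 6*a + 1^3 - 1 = -12*a^3 - 14*a^2 - 2*a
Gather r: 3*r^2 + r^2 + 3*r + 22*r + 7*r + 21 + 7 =4*r^2 + 32*r + 28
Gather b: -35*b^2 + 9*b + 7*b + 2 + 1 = -35*b^2 + 16*b + 3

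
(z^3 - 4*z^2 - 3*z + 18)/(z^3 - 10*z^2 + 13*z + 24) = (z^2 - z - 6)/(z^2 - 7*z - 8)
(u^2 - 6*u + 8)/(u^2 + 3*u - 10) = (u - 4)/(u + 5)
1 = 1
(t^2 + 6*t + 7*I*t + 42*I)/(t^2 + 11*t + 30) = (t + 7*I)/(t + 5)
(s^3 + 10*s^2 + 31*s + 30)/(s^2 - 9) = (s^2 + 7*s + 10)/(s - 3)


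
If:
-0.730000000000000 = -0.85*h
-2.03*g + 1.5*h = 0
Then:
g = 0.63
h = 0.86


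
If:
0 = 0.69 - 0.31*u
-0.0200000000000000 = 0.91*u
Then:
No Solution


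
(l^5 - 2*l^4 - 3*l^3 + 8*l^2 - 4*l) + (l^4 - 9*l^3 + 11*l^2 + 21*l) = l^5 - l^4 - 12*l^3 + 19*l^2 + 17*l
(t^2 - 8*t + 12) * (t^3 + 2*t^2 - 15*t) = t^5 - 6*t^4 - 19*t^3 + 144*t^2 - 180*t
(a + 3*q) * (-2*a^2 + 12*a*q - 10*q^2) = -2*a^3 + 6*a^2*q + 26*a*q^2 - 30*q^3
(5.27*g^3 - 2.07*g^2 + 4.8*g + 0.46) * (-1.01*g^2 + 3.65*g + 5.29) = -5.3227*g^5 + 21.3262*g^4 + 15.4748*g^3 + 6.1051*g^2 + 27.071*g + 2.4334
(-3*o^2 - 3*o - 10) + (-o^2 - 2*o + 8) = -4*o^2 - 5*o - 2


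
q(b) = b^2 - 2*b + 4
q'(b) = 2*b - 2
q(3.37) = 8.62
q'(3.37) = 4.74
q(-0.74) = 6.03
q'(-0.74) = -3.48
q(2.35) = 4.82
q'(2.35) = 2.70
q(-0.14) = 4.30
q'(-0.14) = -2.28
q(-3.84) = 26.43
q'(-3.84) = -9.68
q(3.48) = 9.15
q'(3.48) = 4.96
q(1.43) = 3.18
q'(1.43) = 0.86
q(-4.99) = 38.88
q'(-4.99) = -11.98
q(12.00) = 124.00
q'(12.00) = 22.00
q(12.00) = 124.00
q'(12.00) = 22.00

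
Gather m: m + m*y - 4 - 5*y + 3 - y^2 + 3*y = m*(y + 1) - y^2 - 2*y - 1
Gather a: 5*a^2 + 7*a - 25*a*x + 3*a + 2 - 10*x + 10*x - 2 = 5*a^2 + a*(10 - 25*x)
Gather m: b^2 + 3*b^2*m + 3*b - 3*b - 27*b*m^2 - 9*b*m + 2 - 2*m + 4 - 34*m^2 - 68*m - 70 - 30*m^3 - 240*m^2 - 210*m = b^2 - 30*m^3 + m^2*(-27*b - 274) + m*(3*b^2 - 9*b - 280) - 64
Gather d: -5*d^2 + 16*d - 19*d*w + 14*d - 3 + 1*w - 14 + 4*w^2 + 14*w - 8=-5*d^2 + d*(30 - 19*w) + 4*w^2 + 15*w - 25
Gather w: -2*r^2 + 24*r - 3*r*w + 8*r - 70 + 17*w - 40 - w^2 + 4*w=-2*r^2 + 32*r - w^2 + w*(21 - 3*r) - 110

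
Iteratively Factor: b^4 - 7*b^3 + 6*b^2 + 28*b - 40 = (b + 2)*(b^3 - 9*b^2 + 24*b - 20) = (b - 2)*(b + 2)*(b^2 - 7*b + 10) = (b - 2)^2*(b + 2)*(b - 5)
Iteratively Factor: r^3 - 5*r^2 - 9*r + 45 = (r - 3)*(r^2 - 2*r - 15) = (r - 3)*(r + 3)*(r - 5)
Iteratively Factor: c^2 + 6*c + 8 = (c + 2)*(c + 4)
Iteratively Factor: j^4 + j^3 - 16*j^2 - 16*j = (j - 4)*(j^3 + 5*j^2 + 4*j) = (j - 4)*(j + 1)*(j^2 + 4*j) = (j - 4)*(j + 1)*(j + 4)*(j)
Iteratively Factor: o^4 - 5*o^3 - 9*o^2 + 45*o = (o - 3)*(o^3 - 2*o^2 - 15*o) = o*(o - 3)*(o^2 - 2*o - 15) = o*(o - 5)*(o - 3)*(o + 3)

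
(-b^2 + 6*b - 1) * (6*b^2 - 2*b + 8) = -6*b^4 + 38*b^3 - 26*b^2 + 50*b - 8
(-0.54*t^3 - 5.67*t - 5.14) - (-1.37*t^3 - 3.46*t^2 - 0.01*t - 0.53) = 0.83*t^3 + 3.46*t^2 - 5.66*t - 4.61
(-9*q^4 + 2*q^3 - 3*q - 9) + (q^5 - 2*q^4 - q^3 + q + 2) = q^5 - 11*q^4 + q^3 - 2*q - 7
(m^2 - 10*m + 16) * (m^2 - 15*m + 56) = m^4 - 25*m^3 + 222*m^2 - 800*m + 896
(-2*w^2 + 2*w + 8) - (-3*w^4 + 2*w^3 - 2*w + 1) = 3*w^4 - 2*w^3 - 2*w^2 + 4*w + 7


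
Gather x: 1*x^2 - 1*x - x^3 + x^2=-x^3 + 2*x^2 - x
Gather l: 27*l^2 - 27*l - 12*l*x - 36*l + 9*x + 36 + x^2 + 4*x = 27*l^2 + l*(-12*x - 63) + x^2 + 13*x + 36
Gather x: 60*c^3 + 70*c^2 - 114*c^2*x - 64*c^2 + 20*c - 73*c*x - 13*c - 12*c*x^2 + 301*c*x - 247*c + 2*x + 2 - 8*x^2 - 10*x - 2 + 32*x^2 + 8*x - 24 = 60*c^3 + 6*c^2 - 240*c + x^2*(24 - 12*c) + x*(-114*c^2 + 228*c) - 24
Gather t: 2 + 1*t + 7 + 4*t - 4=5*t + 5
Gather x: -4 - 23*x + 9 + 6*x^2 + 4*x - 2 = 6*x^2 - 19*x + 3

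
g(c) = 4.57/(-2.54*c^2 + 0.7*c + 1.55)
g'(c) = 4.57*(5.08*c - 0.7)/(-2.54*c^2 + 0.7*c + 1.55)^2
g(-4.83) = -0.07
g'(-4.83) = -0.03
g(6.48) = -0.05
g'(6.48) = 0.01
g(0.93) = 1100.14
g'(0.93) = 1065821.20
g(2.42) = -0.39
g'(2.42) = 0.39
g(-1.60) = -0.75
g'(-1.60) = -1.09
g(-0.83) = -5.85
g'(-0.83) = -36.85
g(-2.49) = -0.29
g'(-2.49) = -0.24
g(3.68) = -0.15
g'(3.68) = 0.09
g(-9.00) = -0.02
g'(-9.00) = -0.00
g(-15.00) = -0.01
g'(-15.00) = -0.00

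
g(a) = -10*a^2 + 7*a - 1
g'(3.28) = -58.60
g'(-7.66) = 160.20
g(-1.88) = -49.50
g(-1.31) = -27.33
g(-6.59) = -481.41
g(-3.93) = -182.96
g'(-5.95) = 126.00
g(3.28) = -85.62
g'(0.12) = 4.60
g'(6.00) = -113.00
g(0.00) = -1.00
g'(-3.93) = 85.60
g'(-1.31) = 33.20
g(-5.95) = -396.68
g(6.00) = -319.00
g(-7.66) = -641.38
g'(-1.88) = 44.60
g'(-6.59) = 138.80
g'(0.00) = 7.00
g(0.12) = -0.30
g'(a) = 7 - 20*a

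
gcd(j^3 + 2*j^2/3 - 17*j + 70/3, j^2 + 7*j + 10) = j + 5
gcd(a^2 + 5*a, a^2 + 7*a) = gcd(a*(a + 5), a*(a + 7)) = a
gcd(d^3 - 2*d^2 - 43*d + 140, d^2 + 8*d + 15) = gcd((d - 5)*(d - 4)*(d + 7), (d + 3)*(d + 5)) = 1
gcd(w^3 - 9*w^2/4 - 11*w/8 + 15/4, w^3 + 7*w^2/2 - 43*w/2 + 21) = w^2 - 7*w/2 + 3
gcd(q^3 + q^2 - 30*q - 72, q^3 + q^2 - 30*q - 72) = q^3 + q^2 - 30*q - 72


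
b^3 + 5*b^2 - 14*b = b*(b - 2)*(b + 7)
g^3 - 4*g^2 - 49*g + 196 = (g - 7)*(g - 4)*(g + 7)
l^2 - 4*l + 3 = (l - 3)*(l - 1)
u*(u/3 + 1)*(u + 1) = u^3/3 + 4*u^2/3 + u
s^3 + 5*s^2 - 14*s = s*(s - 2)*(s + 7)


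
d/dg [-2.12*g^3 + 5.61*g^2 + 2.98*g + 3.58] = -6.36*g^2 + 11.22*g + 2.98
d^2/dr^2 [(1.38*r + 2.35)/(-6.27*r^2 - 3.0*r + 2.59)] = (-(1.38*r + 2.35)*(12.54*r + 3.0)*(25.08*r + 6.0) + (51.9156*r + 37.749)*(6.27*r^2 + 3.0*r - 2.59))/(6.27*r^2 + 3.0*r - 2.59)^3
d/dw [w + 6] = 1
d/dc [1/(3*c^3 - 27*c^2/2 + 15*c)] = 4*(-3*c^2 + 9*c - 5)/(3*c^2*(2*c^2 - 9*c + 10)^2)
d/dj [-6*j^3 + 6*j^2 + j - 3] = -18*j^2 + 12*j + 1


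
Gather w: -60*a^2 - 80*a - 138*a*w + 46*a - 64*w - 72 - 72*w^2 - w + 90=-60*a^2 - 34*a - 72*w^2 + w*(-138*a - 65) + 18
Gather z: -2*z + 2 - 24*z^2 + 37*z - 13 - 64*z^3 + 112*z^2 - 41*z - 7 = -64*z^3 + 88*z^2 - 6*z - 18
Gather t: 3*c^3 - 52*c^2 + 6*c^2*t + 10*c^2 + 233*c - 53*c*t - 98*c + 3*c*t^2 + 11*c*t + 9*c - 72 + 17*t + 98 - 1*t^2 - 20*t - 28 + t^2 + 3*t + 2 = 3*c^3 - 42*c^2 + 3*c*t^2 + 144*c + t*(6*c^2 - 42*c)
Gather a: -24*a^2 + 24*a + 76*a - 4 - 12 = -24*a^2 + 100*a - 16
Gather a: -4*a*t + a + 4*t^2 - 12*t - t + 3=a*(1 - 4*t) + 4*t^2 - 13*t + 3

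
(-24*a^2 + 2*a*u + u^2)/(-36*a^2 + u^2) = (-4*a + u)/(-6*a + u)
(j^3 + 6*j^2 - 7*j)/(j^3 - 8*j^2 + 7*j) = (j + 7)/(j - 7)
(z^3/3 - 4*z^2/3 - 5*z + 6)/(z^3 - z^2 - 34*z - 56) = (-z^3 + 4*z^2 + 15*z - 18)/(3*(-z^3 + z^2 + 34*z + 56))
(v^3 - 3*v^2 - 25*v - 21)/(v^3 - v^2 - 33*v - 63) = (v + 1)/(v + 3)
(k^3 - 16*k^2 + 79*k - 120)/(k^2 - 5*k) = k - 11 + 24/k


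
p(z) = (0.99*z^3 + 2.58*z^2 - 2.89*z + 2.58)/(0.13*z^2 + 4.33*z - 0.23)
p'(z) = (-0.26*z - 4.33)*(0.99*z^3 + 2.58*z^2 - 2.89*z + 2.58)/(0.13*z^2 + 4.33*z - 0.23)^2 + (2.97*z^2 + 5.16*z - 2.89)/(0.13*z^2 + 4.33*z - 0.23) = (0.1287*z^4 + 8.5734*z^3 + 10.864*z^2 - 1.8576*z - 10.5067)/(0.0169*z^4 + 1.1258*z^3 + 18.6891*z^2 - 1.9918*z + 0.0529)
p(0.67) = 0.77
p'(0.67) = -0.57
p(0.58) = 0.85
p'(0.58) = -1.15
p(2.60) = 2.51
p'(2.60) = 1.51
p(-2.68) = -0.90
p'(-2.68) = -0.72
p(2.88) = 2.95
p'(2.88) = 1.62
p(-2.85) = -0.77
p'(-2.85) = -0.81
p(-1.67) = -1.41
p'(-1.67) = -0.32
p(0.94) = 0.75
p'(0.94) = 0.29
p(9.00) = 18.41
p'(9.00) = 3.27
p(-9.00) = 16.89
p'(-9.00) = -5.50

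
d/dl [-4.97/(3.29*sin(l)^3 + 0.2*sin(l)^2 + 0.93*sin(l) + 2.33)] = (49.0539*sin(l)^2 + 1.988*sin(l) + 4.6221)*cos(l)/(3.29*sin(l)^3 + 0.2*sin(l)^2 + 0.93*sin(l) + 2.33)^2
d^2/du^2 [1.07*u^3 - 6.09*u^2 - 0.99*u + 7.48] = 6.42*u - 12.18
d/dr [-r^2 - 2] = -2*r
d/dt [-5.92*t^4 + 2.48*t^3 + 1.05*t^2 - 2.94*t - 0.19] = -23.68*t^3 + 7.44*t^2 + 2.1*t - 2.94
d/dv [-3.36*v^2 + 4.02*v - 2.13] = 4.02 - 6.72*v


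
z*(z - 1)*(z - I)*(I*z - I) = I*z^4 + z^3 - 2*I*z^3 - 2*z^2 + I*z^2 + z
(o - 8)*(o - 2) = o^2 - 10*o + 16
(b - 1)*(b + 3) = b^2 + 2*b - 3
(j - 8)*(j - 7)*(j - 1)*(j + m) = j^4 + j^3*m - 16*j^3 - 16*j^2*m + 71*j^2 + 71*j*m - 56*j - 56*m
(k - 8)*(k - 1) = k^2 - 9*k + 8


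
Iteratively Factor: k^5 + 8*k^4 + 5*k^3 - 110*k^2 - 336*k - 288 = (k + 3)*(k^4 + 5*k^3 - 10*k^2 - 80*k - 96) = (k + 2)*(k + 3)*(k^3 + 3*k^2 - 16*k - 48) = (k - 4)*(k + 2)*(k + 3)*(k^2 + 7*k + 12) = (k - 4)*(k + 2)*(k + 3)^2*(k + 4)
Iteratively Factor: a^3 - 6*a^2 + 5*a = (a)*(a^2 - 6*a + 5) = a*(a - 1)*(a - 5)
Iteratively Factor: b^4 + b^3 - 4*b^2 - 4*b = (b + 1)*(b^3 - 4*b) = b*(b + 1)*(b^2 - 4) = b*(b - 2)*(b + 1)*(b + 2)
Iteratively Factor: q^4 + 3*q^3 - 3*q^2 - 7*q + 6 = (q - 1)*(q^3 + 4*q^2 + q - 6) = (q - 1)*(q + 2)*(q^2 + 2*q - 3) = (q - 1)*(q + 2)*(q + 3)*(q - 1)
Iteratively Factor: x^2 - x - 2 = (x + 1)*(x - 2)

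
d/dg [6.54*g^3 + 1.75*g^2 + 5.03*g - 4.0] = 19.62*g^2 + 3.5*g + 5.03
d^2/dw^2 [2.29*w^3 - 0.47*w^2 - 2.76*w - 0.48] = 13.74*w - 0.94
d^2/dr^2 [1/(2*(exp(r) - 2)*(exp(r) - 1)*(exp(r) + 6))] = (9*exp(5*r) + 33*exp(4*r) + 4*exp(3*r) - 252*exp(2*r) + 112*exp(r) + 192)*exp(r)/(2*(exp(9*r) + 9*exp(8*r) - 21*exp(7*r) - 225*exp(6*r) + 552*exp(5*r) + 1476*exp(4*r) - 7120*exp(3*r) + 10512*exp(2*r) - 6912*exp(r) + 1728))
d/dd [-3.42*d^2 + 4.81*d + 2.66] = 4.81 - 6.84*d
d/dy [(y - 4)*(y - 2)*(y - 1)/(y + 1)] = 2*(y^3 - 2*y^2 - 7*y + 11)/(y^2 + 2*y + 1)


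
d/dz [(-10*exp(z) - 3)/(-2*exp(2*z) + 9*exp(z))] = (-20*exp(2*z) - 12*exp(z) + 27)*exp(-z)/(4*exp(2*z) - 36*exp(z) + 81)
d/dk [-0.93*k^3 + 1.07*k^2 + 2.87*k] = -2.79*k^2 + 2.14*k + 2.87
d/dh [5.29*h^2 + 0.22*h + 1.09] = 10.58*h + 0.22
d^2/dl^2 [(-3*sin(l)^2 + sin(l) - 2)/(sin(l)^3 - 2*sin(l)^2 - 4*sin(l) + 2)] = (3*sin(l)^8 + 2*sin(l)^7 + 90*sin(l)^6 - 160*sin(l)^5 + 38*sin(l)^4 + 128*sin(l)^3 + 8*sin(l)^2 - 36*sin(l) - 88)/(sin(l)^3 - 2*sin(l)^2 - 4*sin(l) + 2)^3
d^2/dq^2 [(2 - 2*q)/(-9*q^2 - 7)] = 36*(36*q^2*(q - 1) + (1 - 3*q)*(9*q^2 + 7))/(9*q^2 + 7)^3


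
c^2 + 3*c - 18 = (c - 3)*(c + 6)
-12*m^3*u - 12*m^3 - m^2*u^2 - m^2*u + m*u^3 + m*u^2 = (-4*m + u)*(3*m + u)*(m*u + m)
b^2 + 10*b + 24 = (b + 4)*(b + 6)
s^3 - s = s*(s - 1)*(s + 1)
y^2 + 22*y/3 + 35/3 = (y + 7/3)*(y + 5)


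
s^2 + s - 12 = (s - 3)*(s + 4)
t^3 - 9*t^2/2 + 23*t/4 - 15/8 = (t - 5/2)*(t - 3/2)*(t - 1/2)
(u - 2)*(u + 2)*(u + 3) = u^3 + 3*u^2 - 4*u - 12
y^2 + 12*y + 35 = (y + 5)*(y + 7)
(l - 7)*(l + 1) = l^2 - 6*l - 7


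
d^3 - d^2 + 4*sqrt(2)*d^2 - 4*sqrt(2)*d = d*(d - 1)*(d + 4*sqrt(2))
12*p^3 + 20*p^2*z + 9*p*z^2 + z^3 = (p + z)*(2*p + z)*(6*p + z)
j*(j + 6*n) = j^2 + 6*j*n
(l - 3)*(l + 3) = l^2 - 9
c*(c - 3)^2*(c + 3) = c^4 - 3*c^3 - 9*c^2 + 27*c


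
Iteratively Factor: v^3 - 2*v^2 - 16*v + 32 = (v - 4)*(v^2 + 2*v - 8) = (v - 4)*(v - 2)*(v + 4)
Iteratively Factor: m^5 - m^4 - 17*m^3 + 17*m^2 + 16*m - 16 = (m - 4)*(m^4 + 3*m^3 - 5*m^2 - 3*m + 4) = (m - 4)*(m - 1)*(m^3 + 4*m^2 - m - 4) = (m - 4)*(m - 1)*(m + 4)*(m^2 - 1) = (m - 4)*(m - 1)^2*(m + 4)*(m + 1)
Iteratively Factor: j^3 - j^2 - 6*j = (j + 2)*(j^2 - 3*j) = j*(j + 2)*(j - 3)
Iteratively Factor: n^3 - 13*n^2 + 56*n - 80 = (n - 5)*(n^2 - 8*n + 16) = (n - 5)*(n - 4)*(n - 4)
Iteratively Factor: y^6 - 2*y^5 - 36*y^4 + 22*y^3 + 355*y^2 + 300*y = (y - 5)*(y^5 + 3*y^4 - 21*y^3 - 83*y^2 - 60*y) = (y - 5)^2*(y^4 + 8*y^3 + 19*y^2 + 12*y) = (y - 5)^2*(y + 1)*(y^3 + 7*y^2 + 12*y) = y*(y - 5)^2*(y + 1)*(y^2 + 7*y + 12) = y*(y - 5)^2*(y + 1)*(y + 3)*(y + 4)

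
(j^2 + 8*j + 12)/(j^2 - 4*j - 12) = (j + 6)/(j - 6)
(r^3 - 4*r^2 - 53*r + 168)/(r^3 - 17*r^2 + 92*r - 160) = (r^2 + 4*r - 21)/(r^2 - 9*r + 20)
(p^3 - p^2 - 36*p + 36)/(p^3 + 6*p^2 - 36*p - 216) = (p - 1)/(p + 6)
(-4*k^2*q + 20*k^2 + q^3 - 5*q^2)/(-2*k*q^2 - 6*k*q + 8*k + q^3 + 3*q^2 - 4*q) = (2*k*q - 10*k + q^2 - 5*q)/(q^2 + 3*q - 4)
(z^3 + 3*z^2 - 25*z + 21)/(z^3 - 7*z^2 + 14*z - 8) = (z^2 + 4*z - 21)/(z^2 - 6*z + 8)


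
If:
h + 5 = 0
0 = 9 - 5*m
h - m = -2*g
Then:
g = 17/5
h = -5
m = 9/5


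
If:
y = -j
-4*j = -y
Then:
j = 0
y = 0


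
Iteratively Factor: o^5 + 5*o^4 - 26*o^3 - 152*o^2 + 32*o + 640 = (o - 2)*(o^4 + 7*o^3 - 12*o^2 - 176*o - 320) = (o - 2)*(o + 4)*(o^3 + 3*o^2 - 24*o - 80) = (o - 5)*(o - 2)*(o + 4)*(o^2 + 8*o + 16) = (o - 5)*(o - 2)*(o + 4)^2*(o + 4)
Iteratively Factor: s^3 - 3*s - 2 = (s + 1)*(s^2 - s - 2) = (s + 1)^2*(s - 2)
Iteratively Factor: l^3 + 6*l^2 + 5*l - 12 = (l + 4)*(l^2 + 2*l - 3) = (l + 3)*(l + 4)*(l - 1)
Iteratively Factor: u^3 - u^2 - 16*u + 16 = (u + 4)*(u^2 - 5*u + 4) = (u - 4)*(u + 4)*(u - 1)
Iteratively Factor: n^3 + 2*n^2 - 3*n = (n)*(n^2 + 2*n - 3) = n*(n - 1)*(n + 3)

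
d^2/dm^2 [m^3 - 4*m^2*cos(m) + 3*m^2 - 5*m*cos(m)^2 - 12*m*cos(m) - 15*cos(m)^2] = 4*m^2*cos(m) + 16*m*sin(m) + 12*m*cos(m) + 10*m*cos(2*m) + 6*m + 24*sin(m) + 10*sin(2*m) - 8*cos(m) + 30*cos(2*m) + 6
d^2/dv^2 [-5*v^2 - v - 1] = -10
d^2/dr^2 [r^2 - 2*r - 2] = 2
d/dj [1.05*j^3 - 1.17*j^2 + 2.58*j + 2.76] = 3.15*j^2 - 2.34*j + 2.58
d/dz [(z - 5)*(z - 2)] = 2*z - 7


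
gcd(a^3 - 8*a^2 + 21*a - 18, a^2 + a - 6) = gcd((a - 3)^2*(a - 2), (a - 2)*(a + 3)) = a - 2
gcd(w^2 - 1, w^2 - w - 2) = w + 1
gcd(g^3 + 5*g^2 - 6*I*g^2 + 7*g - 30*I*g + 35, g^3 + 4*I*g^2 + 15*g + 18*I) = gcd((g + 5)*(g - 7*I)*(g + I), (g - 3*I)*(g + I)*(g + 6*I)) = g + I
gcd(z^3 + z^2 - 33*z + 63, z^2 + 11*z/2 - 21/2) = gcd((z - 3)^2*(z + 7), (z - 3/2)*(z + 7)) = z + 7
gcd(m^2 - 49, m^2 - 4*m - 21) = m - 7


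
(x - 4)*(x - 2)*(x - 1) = x^3 - 7*x^2 + 14*x - 8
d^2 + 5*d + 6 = (d + 2)*(d + 3)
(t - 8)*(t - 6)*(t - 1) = t^3 - 15*t^2 + 62*t - 48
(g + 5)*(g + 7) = g^2 + 12*g + 35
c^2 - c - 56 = (c - 8)*(c + 7)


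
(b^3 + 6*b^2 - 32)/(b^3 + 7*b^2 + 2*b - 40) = (b + 4)/(b + 5)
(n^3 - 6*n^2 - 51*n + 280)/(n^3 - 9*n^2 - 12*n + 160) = (n + 7)/(n + 4)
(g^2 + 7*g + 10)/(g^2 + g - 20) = (g + 2)/(g - 4)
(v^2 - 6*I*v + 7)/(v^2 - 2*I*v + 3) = (v - 7*I)/(v - 3*I)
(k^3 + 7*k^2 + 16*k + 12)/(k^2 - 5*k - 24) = (k^2 + 4*k + 4)/(k - 8)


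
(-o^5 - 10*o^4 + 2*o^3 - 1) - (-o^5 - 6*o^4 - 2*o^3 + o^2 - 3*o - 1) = -4*o^4 + 4*o^3 - o^2 + 3*o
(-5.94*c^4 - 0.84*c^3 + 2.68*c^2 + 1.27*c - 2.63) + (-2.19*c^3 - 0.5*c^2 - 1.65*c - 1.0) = -5.94*c^4 - 3.03*c^3 + 2.18*c^2 - 0.38*c - 3.63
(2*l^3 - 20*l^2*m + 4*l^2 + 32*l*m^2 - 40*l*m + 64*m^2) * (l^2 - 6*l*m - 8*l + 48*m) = 2*l^5 - 32*l^4*m - 12*l^4 + 152*l^3*m^2 + 192*l^3*m - 32*l^3 - 192*l^2*m^3 - 912*l^2*m^2 + 512*l^2*m + 1152*l*m^3 - 2432*l*m^2 + 3072*m^3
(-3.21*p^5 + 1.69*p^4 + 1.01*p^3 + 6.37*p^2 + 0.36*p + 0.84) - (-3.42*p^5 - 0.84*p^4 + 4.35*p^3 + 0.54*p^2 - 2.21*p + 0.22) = 0.21*p^5 + 2.53*p^4 - 3.34*p^3 + 5.83*p^2 + 2.57*p + 0.62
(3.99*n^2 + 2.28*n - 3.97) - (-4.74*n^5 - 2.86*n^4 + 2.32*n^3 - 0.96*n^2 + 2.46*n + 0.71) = 4.74*n^5 + 2.86*n^4 - 2.32*n^3 + 4.95*n^2 - 0.18*n - 4.68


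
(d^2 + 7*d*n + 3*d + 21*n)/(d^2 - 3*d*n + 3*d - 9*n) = (d + 7*n)/(d - 3*n)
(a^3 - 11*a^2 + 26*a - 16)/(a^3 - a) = (a^2 - 10*a + 16)/(a*(a + 1))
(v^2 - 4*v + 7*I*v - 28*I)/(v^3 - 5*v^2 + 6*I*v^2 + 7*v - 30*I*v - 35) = (v - 4)/(v^2 - v*(5 + I) + 5*I)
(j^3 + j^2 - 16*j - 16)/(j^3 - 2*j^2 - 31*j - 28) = (j - 4)/(j - 7)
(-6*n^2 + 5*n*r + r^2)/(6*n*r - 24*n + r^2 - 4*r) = (-n + r)/(r - 4)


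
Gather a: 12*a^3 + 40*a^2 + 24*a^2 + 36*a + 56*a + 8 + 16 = 12*a^3 + 64*a^2 + 92*a + 24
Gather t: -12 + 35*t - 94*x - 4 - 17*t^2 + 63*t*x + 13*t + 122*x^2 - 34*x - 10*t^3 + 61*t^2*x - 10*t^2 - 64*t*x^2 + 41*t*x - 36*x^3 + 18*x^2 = -10*t^3 + t^2*(61*x - 27) + t*(-64*x^2 + 104*x + 48) - 36*x^3 + 140*x^2 - 128*x - 16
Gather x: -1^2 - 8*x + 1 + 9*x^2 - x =9*x^2 - 9*x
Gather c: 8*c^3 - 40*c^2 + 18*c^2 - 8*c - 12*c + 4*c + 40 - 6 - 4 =8*c^3 - 22*c^2 - 16*c + 30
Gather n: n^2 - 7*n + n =n^2 - 6*n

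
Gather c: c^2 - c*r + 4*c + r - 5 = c^2 + c*(4 - r) + r - 5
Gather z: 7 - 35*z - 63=-35*z - 56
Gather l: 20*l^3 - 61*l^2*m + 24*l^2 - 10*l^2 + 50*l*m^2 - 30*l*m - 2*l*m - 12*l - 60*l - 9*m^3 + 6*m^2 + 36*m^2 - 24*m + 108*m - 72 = 20*l^3 + l^2*(14 - 61*m) + l*(50*m^2 - 32*m - 72) - 9*m^3 + 42*m^2 + 84*m - 72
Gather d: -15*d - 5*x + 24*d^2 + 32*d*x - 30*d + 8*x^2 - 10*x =24*d^2 + d*(32*x - 45) + 8*x^2 - 15*x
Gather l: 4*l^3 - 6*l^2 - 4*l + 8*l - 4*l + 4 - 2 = 4*l^3 - 6*l^2 + 2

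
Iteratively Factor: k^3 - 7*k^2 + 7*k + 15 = (k - 5)*(k^2 - 2*k - 3) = (k - 5)*(k + 1)*(k - 3)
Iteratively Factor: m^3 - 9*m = (m + 3)*(m^2 - 3*m) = (m - 3)*(m + 3)*(m)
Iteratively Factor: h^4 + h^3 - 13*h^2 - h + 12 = (h - 3)*(h^3 + 4*h^2 - h - 4) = (h - 3)*(h + 1)*(h^2 + 3*h - 4) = (h - 3)*(h + 1)*(h + 4)*(h - 1)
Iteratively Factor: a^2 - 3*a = (a - 3)*(a)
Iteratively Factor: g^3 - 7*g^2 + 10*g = (g)*(g^2 - 7*g + 10) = g*(g - 5)*(g - 2)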